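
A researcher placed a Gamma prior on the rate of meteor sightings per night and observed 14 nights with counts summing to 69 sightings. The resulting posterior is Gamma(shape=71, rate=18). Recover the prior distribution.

A Gamma(α, β) prior (rate parametrization) on a Poisson rate with n observations summing to S gives posterior Gamma(α+S, β+n).
So α = 71 − 69 = 2 and β = 18 − 14 = 4.

Gamma(shape=2, rate=4)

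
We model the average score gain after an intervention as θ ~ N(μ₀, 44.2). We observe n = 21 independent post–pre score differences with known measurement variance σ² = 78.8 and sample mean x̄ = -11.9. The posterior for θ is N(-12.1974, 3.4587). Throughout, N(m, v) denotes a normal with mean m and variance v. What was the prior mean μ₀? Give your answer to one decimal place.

μ₀ = -15.7

The posterior mean is a precision-weighted average: μ_n = (τ₀μ₀ + τ_data·x̄)/(τ₀+τ_data), with τ₀=1/σ₀² and τ_data=n/σ².
Here τ₀ = 1/44.2 = 0.022624 and τ_data = 21/78.8 = 0.266497, so τ_n = 0.289121.
Rearranging for μ₀: μ₀ = (μ_n·τ_n − τ_data·x̄)/τ₀ = (-12.1974·0.289121 − 0.266497·-11.9) / 0.022624 = -0.355210/0.022624 ≈ -15.7.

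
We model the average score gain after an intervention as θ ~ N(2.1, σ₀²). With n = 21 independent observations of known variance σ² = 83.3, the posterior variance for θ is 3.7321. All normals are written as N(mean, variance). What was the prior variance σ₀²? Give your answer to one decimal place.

Posterior precision equals prior precision plus data precision: 1/σ_n² = 1/σ₀² + n/σ².
So 1/σ₀² = 1/3.7321 − 21/83.3 = 0.267946 − 0.252101 = 0.015845.
Hence σ₀² = 1/0.015845 ≈ 63.1.

σ₀² = 63.1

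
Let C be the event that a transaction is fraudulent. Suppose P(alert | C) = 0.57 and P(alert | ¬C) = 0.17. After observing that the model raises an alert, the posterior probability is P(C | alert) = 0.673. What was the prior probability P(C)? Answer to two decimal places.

In odds form, posterior odds = prior odds × likelihood ratio, so prior odds = posterior odds ÷ LR.
Posterior odds = 0.673/(1−0.673) = 2.0581. LR = 0.57/0.17 = 3.3529.
Prior odds = 2.0581/3.3529 = 0.6138, so P(C) = 0.6138/(1+0.6138) ≈ 0.38.

P(C) = 0.38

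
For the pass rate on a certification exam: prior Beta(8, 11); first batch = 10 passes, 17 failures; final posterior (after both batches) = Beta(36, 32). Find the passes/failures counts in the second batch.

18 passes and 4 failures

Because Beta–binomial updating is additive in the counts, the combined data contributed (α_post−α_prior, β_post−β_prior) successes and failures.
Total across both batches: 36−8=28 passes, 32−11=21 failures.
Subtract the first batch: 28−10=18 passes and 21−17=4 failures.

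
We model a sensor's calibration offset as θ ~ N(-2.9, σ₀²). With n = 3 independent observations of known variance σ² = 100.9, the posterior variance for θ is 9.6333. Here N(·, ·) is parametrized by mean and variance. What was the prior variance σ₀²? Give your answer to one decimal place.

σ₀² = 13.5

For the Normal–Normal model with known σ², precisions add: τ_n = τ₀ + n/σ².
So 1/σ₀² = 1/9.6333 − 3/100.9 = 0.103807 − 0.029732 = 0.074075.
Hence σ₀² = 1/0.074075 ≈ 13.5.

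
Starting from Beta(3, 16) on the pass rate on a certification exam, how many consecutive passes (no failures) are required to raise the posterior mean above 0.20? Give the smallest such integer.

k = 2

After k passes and 0 failures the posterior is Beta(3+k, 16), with mean (3+k)/(3+16+k).
Set (3+k)/(19+k) > 0.20 and solve: k > (0.20·19 − 3)/(1 − 0.20) = 1.000.
The smallest integer exceeding 1.000 is 2, and checking k=2: (5)/(21) = 0.2381 > 0.20.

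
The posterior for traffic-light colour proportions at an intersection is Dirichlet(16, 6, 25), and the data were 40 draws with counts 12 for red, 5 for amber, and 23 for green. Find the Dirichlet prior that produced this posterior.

For a Dirichlet(α) prior with multinomial counts c, the posterior is Dirichlet(α + c) componentwise.
Subtract each count from the matching posterior parameter: 16−12=4, 6−5=1, 25−23=2.

Dirichlet(4, 1, 2)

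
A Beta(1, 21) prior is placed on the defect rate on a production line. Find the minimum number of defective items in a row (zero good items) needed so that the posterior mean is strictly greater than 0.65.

After k defective items and 0 good items the posterior is Beta(1+k, 21), with mean (1+k)/(1+21+k).
Set (1+k)/(22+k) > 0.65 and solve: k > (0.65·22 − 1)/(1 − 0.65) = 38.000.
The smallest integer exceeding 38.000 is 39, and checking k=39: (40)/(61) = 0.6557 > 0.65.

k = 39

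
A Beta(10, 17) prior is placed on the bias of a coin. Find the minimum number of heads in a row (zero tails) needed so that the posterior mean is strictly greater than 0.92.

k = 186

After k heads and 0 tails the posterior is Beta(10+k, 17), with mean (10+k)/(10+17+k).
Set (10+k)/(27+k) > 0.92 and solve: k > (0.92·27 − 10)/(1 − 0.92) = 185.500.
The smallest integer exceeding 185.500 is 186, and checking k=186: (196)/(213) = 0.9202 > 0.92.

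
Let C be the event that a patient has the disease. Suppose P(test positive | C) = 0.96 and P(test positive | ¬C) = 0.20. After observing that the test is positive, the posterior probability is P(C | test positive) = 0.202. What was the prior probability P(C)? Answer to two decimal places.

P(C) = 0.05

Bayes' rule in odds form gives O(C|E) = O(C)·[P(E|C)/P(E|¬C)], hence O(C) = O(C|E)/LR.
Posterior odds = 0.202/(1−0.202) = 0.2531. LR = 0.96/0.20 = 4.8000.
Prior odds = 0.2531/4.8000 = 0.0527, so P(C) = 0.0527/(1+0.0527) ≈ 0.05.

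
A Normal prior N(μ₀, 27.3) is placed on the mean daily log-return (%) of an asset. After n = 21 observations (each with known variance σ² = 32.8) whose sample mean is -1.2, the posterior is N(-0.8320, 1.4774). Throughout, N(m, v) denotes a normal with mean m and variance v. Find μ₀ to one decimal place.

μ₀ = 5.6

The posterior mean is a precision-weighted average: μ_n = (τ₀μ₀ + τ_data·x̄)/(τ₀+τ_data), with τ₀=1/σ₀² and τ_data=n/σ².
Here τ₀ = 1/27.3 = 0.036630 and τ_data = 21/32.8 = 0.640244, so τ_n = 0.676874.
Rearranging for μ₀: μ₀ = (μ_n·τ_n − τ_data·x̄)/τ₀ = (-0.8320·0.676874 − 0.640244·-1.2) / 0.036630 = 0.205134/0.036630 ≈ 5.6.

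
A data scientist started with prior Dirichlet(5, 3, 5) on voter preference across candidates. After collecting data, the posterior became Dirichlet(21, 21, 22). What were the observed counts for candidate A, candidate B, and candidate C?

For a Dirichlet(α) prior with multinomial counts c, the posterior is Dirichlet(α + c) componentwise.
Counts are posterior − prior componentwise: 21−5=16, 21−3=18, 22−5=17.

counts (16, 18, 17)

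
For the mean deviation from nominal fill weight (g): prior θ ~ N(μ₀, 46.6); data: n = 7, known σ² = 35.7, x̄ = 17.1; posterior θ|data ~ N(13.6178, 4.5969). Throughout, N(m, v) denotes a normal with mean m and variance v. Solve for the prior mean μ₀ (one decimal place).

With known observation variance, the Normal–Normal posterior has precision τ_n = τ₀ + n/σ² and mean μ_n = (τ₀μ₀ + (n/σ²)x̄)/τ_n.
Here τ₀ = 1/46.6 = 0.021459 and τ_data = 7/35.7 = 0.196078, so τ_n = 0.217537.
Rearranging for μ₀: μ₀ = (μ_n·τ_n − τ_data·x̄)/τ₀ = (13.6178·0.217537 − 0.196078·17.1) / 0.021459 = -0.390558/0.021459 ≈ -18.2.

μ₀ = -18.2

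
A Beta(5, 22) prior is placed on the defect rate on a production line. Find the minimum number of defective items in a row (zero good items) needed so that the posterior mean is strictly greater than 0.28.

k = 4

After k defective items and 0 good items the posterior is Beta(5+k, 22), with mean (5+k)/(5+22+k).
Set (5+k)/(27+k) > 0.28 and solve: k > (0.28·27 − 5)/(1 − 0.28) = 3.556.
The smallest integer exceeding 3.556 is 4.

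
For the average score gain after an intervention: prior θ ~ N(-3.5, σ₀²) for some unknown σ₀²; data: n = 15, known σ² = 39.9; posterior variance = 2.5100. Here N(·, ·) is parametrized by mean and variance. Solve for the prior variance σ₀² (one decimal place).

Posterior precision equals prior precision plus data precision: 1/σ_n² = 1/σ₀² + n/σ².
So 1/σ₀² = 1/2.5100 − 15/39.9 = 0.398406 − 0.375940 = 0.022466.
Hence σ₀² = 1/0.022466 ≈ 44.5.

σ₀² = 44.5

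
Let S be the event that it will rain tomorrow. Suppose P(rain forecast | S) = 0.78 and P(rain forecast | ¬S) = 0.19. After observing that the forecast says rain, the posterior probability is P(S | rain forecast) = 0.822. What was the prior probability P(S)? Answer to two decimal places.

Bayes' rule in odds form gives O(S|E) = O(S)·[P(E|S)/P(E|¬S)], hence O(S) = O(S|E)/LR.
Posterior odds = 0.822/(1−0.822) = 4.6180. LR = 0.78/0.19 = 4.1053.
Prior odds = 4.6180/4.1053 = 1.1249, so P(S) = 1.1249/(1+1.1249) ≈ 0.53.

P(S) = 0.53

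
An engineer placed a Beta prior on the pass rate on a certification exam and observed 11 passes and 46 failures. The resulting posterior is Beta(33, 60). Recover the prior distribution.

A Beta(α, β) prior with s successes and f failures in binomial data gives a Beta(α+s, β+f) posterior.
Subtract the data counts: 33−11=22, 60−46=14.

Beta(22, 14)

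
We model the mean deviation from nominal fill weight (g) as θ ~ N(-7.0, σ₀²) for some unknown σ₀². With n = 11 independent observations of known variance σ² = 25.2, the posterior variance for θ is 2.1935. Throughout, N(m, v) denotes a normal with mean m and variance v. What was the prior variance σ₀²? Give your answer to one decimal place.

σ₀² = 51.6

For the Normal–Normal model with known σ², precisions add: τ_n = τ₀ + n/σ².
So 1/σ₀² = 1/2.1935 − 11/25.2 = 0.455892 − 0.436508 = 0.019384.
Hence σ₀² = 1/0.019384 ≈ 51.6.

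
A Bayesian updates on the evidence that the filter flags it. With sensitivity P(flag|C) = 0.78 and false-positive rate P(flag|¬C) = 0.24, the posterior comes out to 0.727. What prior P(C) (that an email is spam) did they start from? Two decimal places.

Bayes' rule in odds form gives O(C|E) = O(C)·[P(E|C)/P(E|¬C)], hence O(C) = O(C|E)/LR.
Posterior odds = 0.727/(1−0.727) = 2.6630. LR = 0.78/0.24 = 3.2500.
Prior odds = 2.6630/3.2500 = 0.8194, so P(C) = 0.8194/(1+0.8194) ≈ 0.45.

P(C) = 0.45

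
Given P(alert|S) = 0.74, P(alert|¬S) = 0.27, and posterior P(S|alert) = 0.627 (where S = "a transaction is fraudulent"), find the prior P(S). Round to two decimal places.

P(S) = 0.38

In odds form, posterior odds = prior odds × likelihood ratio, so prior odds = posterior odds ÷ LR.
Posterior odds = 0.627/(1−0.627) = 1.6810. LR = 0.74/0.27 = 2.7407.
Prior odds = 1.6810/2.7407 = 0.6133, so P(S) = 0.6133/(1+0.6133) ≈ 0.38.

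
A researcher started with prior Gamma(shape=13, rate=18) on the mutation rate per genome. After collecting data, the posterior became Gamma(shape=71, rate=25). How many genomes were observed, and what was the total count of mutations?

Gamma–Poisson conjugacy: posterior shape = α + Σxᵢ, posterior rate = β + n.
Matching: Σxᵢ = 71 − 13 = 58 and n = 25 − 18 = 7.

n = 7 genomes with total 58 mutations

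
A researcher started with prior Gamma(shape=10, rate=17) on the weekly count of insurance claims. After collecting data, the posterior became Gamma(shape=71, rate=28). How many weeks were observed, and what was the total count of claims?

A Gamma(α, β) prior (rate parametrization) on a Poisson rate with n observations summing to S gives posterior Gamma(α+S, β+n).
Matching: Σxᵢ = 71 − 10 = 61 and n = 28 − 17 = 11.

n = 11 weeks with total 61 claims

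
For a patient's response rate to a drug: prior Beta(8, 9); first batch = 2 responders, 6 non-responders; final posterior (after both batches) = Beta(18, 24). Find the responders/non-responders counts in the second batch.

Sequential conjugate updates are equivalent to a single update on the pooled data, so total successes = posterior α − prior α and total failures = posterior β − prior β.
Total across both batches: 18−8=10 responders, 24−9=15 non-responders.
Subtract the first batch: 10−2=8 responders and 15−6=9 non-responders.

8 responders and 9 non-responders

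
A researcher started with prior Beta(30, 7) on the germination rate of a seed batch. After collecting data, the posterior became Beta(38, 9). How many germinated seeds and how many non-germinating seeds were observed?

8 germinated seeds and 2 non-germinating seeds

A Beta(α, β) prior with s successes and f failures in binomial data gives a Beta(α+s, β+f) posterior.
Match parameters: s=38−30=8, f=9−7=2.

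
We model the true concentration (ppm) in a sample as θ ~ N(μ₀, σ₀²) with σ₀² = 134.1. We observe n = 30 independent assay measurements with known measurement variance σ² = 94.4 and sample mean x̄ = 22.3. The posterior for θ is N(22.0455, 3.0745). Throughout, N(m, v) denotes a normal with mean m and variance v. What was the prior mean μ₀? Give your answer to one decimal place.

μ₀ = 11.2

The posterior mean is a precision-weighted average: μ_n = (τ₀μ₀ + τ_data·x̄)/(τ₀+τ_data), with τ₀=1/σ₀² and τ_data=n/σ².
Here τ₀ = 1/134.1 = 0.007457 and τ_data = 30/94.4 = 0.317797, so τ_n = 0.325254.
Rearranging for μ₀: μ₀ = (μ_n·τ_n − τ_data·x̄)/τ₀ = (22.0455·0.325254 − 0.317797·22.3) / 0.007457 = 0.083514/0.007457 ≈ 11.2.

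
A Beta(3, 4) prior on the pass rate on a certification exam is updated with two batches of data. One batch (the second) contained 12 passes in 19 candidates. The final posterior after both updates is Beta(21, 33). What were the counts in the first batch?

Sequential conjugate updates are equivalent to a single update on the pooled data, so total successes = posterior α − prior α and total failures = posterior β − prior β.
Total across both batches: 21−3=18 passes, 33−4=29 failures.
Subtract the second batch: 18−12=6 passes and 29−7=22 failures.

6 passes and 22 failures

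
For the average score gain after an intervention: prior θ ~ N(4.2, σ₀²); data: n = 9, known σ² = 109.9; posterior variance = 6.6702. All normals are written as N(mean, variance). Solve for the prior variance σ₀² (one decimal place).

σ₀² = 14.7

For the Normal–Normal model with known σ², precisions add: τ_n = τ₀ + n/σ².
So 1/σ₀² = 1/6.6702 − 9/109.9 = 0.149921 − 0.081893 = 0.068028.
Hence σ₀² = 1/0.068028 ≈ 14.7.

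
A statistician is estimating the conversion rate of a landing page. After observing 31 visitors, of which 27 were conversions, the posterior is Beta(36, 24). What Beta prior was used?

Beta(9, 20)

Beta is conjugate to the binomial likelihood: posterior = Beta(a+s, b+f).
So a = 36 − 27 = 9 and b = 24 − 4 = 20.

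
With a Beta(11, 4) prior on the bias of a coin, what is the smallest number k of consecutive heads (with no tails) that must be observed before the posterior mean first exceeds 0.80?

k = 6

After k heads and 0 tails the posterior is Beta(11+k, 4), with mean (11+k)/(11+4+k).
Set (11+k)/(15+k) > 0.80 and solve: k > (0.80·15 − 11)/(1 − 0.80) = 5.000.
The smallest integer exceeding 5.000 is 6.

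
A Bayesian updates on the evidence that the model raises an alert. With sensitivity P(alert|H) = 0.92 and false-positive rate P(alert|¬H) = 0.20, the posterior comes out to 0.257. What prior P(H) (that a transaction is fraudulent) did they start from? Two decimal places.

P(H) = 0.07

Bayes' rule in odds form gives O(H|E) = O(H)·[P(E|H)/P(E|¬H)], hence O(H) = O(H|E)/LR.
Posterior odds = 0.257/(1−0.257) = 0.3459. LR = 0.92/0.20 = 4.6000.
Prior odds = 0.3459/4.6000 = 0.0752, so P(H) = 0.0752/(1+0.0752) ≈ 0.07.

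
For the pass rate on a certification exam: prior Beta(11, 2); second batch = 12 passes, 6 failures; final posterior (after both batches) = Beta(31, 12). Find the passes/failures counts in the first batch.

Because Beta–binomial updating is additive in the counts, the combined data contributed (α_post−α_prior, β_post−β_prior) successes and failures.
Total across both batches: 31−11=20 passes, 12−2=10 failures.
Subtract the second batch: 20−12=8 passes and 10−6=4 failures.

8 passes and 4 failures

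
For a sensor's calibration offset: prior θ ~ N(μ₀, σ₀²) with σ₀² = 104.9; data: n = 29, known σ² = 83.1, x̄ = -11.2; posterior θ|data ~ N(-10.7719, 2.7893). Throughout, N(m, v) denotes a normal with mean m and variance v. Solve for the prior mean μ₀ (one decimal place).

With known observation variance, the Normal–Normal posterior has precision τ_n = τ₀ + n/σ² and mean μ_n = (τ₀μ₀ + (n/σ²)x̄)/τ_n.
Here τ₀ = 1/104.9 = 0.009533 and τ_data = 29/83.1 = 0.348977, so τ_n = 0.358510.
Rearranging for μ₀: μ₀ = (μ_n·τ_n − τ_data·x̄)/τ₀ = (-10.7719·0.358510 − 0.348977·-11.2) / 0.009533 = 0.046709/0.009533 ≈ 4.9.

μ₀ = 4.9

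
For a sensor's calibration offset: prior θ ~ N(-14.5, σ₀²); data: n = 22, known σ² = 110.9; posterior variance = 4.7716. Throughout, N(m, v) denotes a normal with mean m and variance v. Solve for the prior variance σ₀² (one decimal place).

For the Normal–Normal model with known σ², precisions add: τ_n = τ₀ + n/σ².
So 1/σ₀² = 1/4.7716 − 22/110.9 = 0.209573 − 0.198377 = 0.011196.
Hence σ₀² = 1/0.011196 ≈ 89.3.

σ₀² = 89.3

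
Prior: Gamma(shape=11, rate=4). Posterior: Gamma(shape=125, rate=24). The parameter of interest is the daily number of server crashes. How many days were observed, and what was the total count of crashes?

n = 20 days with total 114 crashes

A Gamma(α, β) prior (rate parametrization) on a Poisson rate with n observations summing to S gives posterior Gamma(α+S, β+n).
Matching: Σxᵢ = 125 − 11 = 114 and n = 24 − 4 = 20.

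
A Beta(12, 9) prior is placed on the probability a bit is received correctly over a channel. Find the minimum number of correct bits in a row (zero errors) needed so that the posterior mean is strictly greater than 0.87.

After k correct bits and 0 errors the posterior is Beta(12+k, 9), with mean (12+k)/(12+9+k).
Set (12+k)/(21+k) > 0.87 and solve: k > (0.87·21 − 12)/(1 − 0.87) = 48.231.
The smallest integer exceeding 48.231 is 49.

k = 49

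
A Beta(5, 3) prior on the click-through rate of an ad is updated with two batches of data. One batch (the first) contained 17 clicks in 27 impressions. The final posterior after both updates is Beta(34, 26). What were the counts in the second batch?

Because Beta–binomial updating is additive in the counts, the combined data contributed (α_post−α_prior, β_post−β_prior) successes and failures.
Total across both batches: 34−5=29 clicks, 26−3=23 non-clicks.
Subtract the first batch: 29−17=12 clicks and 23−10=13 non-clicks.

12 clicks and 13 non-clicks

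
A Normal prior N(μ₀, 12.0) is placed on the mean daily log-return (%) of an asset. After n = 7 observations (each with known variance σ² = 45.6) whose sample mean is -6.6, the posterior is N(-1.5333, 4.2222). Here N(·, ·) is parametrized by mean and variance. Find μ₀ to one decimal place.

μ₀ = 7.8

With known observation variance, the Normal–Normal posterior has precision τ_n = τ₀ + n/σ² and mean μ_n = (τ₀μ₀ + (n/σ²)x̄)/τ_n.
Here τ₀ = 1/12.0 = 0.083333 and τ_data = 7/45.6 = 0.153509, so τ_n = 0.236842.
Rearranging for μ₀: μ₀ = (μ_n·τ_n − τ_data·x̄)/τ₀ = (-1.5333·0.236842 − 0.153509·-6.6) / 0.083333 = 0.650010/0.083333 ≈ 7.8.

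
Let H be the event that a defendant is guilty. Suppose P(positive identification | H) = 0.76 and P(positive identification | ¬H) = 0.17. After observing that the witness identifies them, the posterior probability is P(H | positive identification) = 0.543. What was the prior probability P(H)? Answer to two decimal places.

P(H) = 0.21

Bayes' rule in odds form gives O(H|E) = O(H)·[P(E|H)/P(E|¬H)], hence O(H) = O(H|E)/LR.
Posterior odds = 0.543/(1−0.543) = 1.1882. LR = 0.76/0.17 = 4.4706.
Prior odds = 1.1882/4.4706 = 0.2658, so P(H) = 0.2658/(1+0.2658) ≈ 0.21.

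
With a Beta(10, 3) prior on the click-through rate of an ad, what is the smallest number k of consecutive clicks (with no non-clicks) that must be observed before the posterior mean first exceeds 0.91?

k = 21

After k clicks and 0 non-clicks the posterior is Beta(10+k, 3), with mean (10+k)/(10+3+k).
Set (10+k)/(13+k) > 0.91 and solve: k > (0.91·13 − 10)/(1 − 0.91) = 20.333.
The smallest integer exceeding 20.333 is 21.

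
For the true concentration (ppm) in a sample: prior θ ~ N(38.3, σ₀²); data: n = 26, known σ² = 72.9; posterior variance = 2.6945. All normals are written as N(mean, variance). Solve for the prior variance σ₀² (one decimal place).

For the Normal–Normal model with known σ², precisions add: τ_n = τ₀ + n/σ².
So 1/σ₀² = 1/2.6945 − 26/72.9 = 0.371126 − 0.356653 = 0.014473.
Hence σ₀² = 1/0.014473 ≈ 69.1.

σ₀² = 69.1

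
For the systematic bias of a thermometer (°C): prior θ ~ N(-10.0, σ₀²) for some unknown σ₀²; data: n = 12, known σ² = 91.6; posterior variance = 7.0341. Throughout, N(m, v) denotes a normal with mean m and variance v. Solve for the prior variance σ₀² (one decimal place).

For the Normal–Normal model with known σ², precisions add: τ_n = τ₀ + n/σ².
So 1/σ₀² = 1/7.0341 − 12/91.6 = 0.142165 − 0.131004 = 0.011161.
Hence σ₀² = 1/0.011161 ≈ 89.6.

σ₀² = 89.6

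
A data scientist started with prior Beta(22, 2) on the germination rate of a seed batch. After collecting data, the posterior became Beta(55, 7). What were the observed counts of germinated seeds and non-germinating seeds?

Beta is conjugate to the binomial likelihood: posterior = Beta(a+s, b+f).
So s = 55 − 22 = 33 and f = 7 − 2 = 5.

33 germinated seeds and 5 non-germinating seeds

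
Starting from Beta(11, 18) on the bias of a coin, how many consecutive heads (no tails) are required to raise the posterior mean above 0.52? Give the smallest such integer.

After k heads and 0 tails the posterior is Beta(11+k, 18), with mean (11+k)/(11+18+k).
Set (11+k)/(29+k) > 0.52 and solve: k > (0.52·29 − 11)/(1 − 0.52) = 8.500.
The smallest integer exceeding 8.500 is 9, and checking k=9: (20)/(38) = 0.5263 > 0.52.

k = 9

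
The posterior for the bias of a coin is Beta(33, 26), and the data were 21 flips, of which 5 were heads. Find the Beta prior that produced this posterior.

Beta is conjugate to the binomial likelihood: posterior = Beta(a+s, b+f).
Subtract the data counts: 33−5=28, 26−16=10.

Beta(28, 10)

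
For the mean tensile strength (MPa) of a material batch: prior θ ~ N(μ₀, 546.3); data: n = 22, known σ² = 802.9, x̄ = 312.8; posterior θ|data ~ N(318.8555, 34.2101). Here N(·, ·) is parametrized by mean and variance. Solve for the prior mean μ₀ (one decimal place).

μ₀ = 409.5

With known observation variance, the Normal–Normal posterior has precision τ_n = τ₀ + n/σ² and mean μ_n = (τ₀μ₀ + (n/σ²)x̄)/τ_n.
Here τ₀ = 1/546.3 = 0.001830 and τ_data = 22/802.9 = 0.027401, so τ_n = 0.029231.
Rearranging for μ₀: μ₀ = (μ_n·τ_n − τ_data·x̄)/τ₀ = (318.8555·0.029231 − 0.027401·312.8) / 0.001830 = 0.749432/0.001830 ≈ 409.5.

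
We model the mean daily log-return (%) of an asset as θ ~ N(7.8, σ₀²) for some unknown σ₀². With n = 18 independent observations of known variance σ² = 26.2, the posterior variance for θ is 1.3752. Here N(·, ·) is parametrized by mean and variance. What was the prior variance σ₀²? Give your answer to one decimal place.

Posterior precision equals prior precision plus data precision: 1/σ_n² = 1/σ₀² + n/σ².
So 1/σ₀² = 1/1.3752 − 18/26.2 = 0.727167 − 0.687023 = 0.040144.
Hence σ₀² = 1/0.040144 ≈ 24.9.

σ₀² = 24.9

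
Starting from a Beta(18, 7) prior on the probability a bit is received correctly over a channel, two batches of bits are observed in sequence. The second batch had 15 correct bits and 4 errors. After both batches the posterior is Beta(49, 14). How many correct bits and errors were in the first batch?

16 correct bits and 3 errors

Sequential conjugate updates are equivalent to a single update on the pooled data, so total successes = posterior α − prior α and total failures = posterior β − prior β.
Total across both batches: 49−18=31 correct bits, 14−7=7 errors.
Subtract the second batch: 31−15=16 correct bits and 7−4=3 errors.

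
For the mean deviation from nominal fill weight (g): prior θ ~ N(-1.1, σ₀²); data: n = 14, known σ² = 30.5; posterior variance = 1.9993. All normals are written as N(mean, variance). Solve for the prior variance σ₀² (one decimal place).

σ₀² = 24.3

Posterior precision equals prior precision plus data precision: 1/σ_n² = 1/σ₀² + n/σ².
So 1/σ₀² = 1/1.9993 − 14/30.5 = 0.500175 − 0.459016 = 0.041159.
Hence σ₀² = 1/0.041159 ≈ 24.3.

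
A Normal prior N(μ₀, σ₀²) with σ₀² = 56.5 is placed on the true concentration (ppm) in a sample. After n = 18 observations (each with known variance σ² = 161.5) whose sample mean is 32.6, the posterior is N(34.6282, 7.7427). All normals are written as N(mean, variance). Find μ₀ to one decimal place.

μ₀ = 47.4

With known observation variance, the Normal–Normal posterior has precision τ_n = τ₀ + n/σ² and mean μ_n = (τ₀μ₀ + (n/σ²)x̄)/τ_n.
Here τ₀ = 1/56.5 = 0.017699 and τ_data = 18/161.5 = 0.111455, so τ_n = 0.129154.
Rearranging for μ₀: μ₀ = (μ_n·τ_n − τ_data·x̄)/τ₀ = (34.6282·0.129154 − 0.111455·32.6) / 0.017699 = 0.838938/0.017699 ≈ 47.4.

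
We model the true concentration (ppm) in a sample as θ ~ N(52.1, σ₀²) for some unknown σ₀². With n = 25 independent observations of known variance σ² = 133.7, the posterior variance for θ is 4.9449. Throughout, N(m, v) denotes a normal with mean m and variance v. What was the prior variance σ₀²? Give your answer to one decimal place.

Posterior precision equals prior precision plus data precision: 1/σ_n² = 1/σ₀² + n/σ².
So 1/σ₀² = 1/4.9449 − 25/133.7 = 0.202229 − 0.186986 = 0.015243.
Hence σ₀² = 1/0.015243 ≈ 65.6.

σ₀² = 65.6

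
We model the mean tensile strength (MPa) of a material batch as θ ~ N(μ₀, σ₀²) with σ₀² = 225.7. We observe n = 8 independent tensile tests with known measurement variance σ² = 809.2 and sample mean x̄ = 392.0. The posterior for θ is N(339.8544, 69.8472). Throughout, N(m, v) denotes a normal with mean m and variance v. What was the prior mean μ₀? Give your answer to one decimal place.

With known observation variance, the Normal–Normal posterior has precision τ_n = τ₀ + n/σ² and mean μ_n = (τ₀μ₀ + (n/σ²)x̄)/τ_n.
Here τ₀ = 1/225.7 = 0.004431 and τ_data = 8/809.2 = 0.009886, so τ_n = 0.014317.
Rearranging for μ₀: μ₀ = (μ_n·τ_n − τ_data·x̄)/τ₀ = (339.8544·0.014317 − 0.009886·392.0) / 0.004431 = 0.990383/0.004431 ≈ 223.5.

μ₀ = 223.5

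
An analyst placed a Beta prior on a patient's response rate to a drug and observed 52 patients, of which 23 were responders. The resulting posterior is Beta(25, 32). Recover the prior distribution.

Beta is conjugate to the binomial likelihood: posterior = Beta(α+s, β+f).
So α = 25 − 23 = 2 and β = 32 − 29 = 3.

Beta(2, 3)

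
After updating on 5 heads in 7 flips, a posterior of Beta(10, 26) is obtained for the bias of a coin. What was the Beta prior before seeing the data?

Beta is conjugate to the binomial likelihood: posterior = Beta(α+s, β+f).
Subtract the data counts: 10−5=5, 26−2=24.

Beta(5, 24)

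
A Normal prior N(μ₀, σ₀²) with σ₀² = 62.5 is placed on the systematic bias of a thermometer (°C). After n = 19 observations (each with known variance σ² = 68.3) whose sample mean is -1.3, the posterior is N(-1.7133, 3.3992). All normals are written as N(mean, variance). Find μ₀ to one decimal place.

μ₀ = -8.9

The posterior mean is a precision-weighted average: μ_n = (τ₀μ₀ + τ_data·x̄)/(τ₀+τ_data), with τ₀=1/σ₀² and τ_data=n/σ².
Here τ₀ = 1/62.5 = 0.016000 and τ_data = 19/68.3 = 0.278184, so τ_n = 0.294184.
Rearranging for μ₀: μ₀ = (μ_n·τ_n − τ_data·x̄)/τ₀ = (-1.7133·0.294184 − 0.278184·-1.3) / 0.016000 = -0.142386/0.016000 ≈ -8.9.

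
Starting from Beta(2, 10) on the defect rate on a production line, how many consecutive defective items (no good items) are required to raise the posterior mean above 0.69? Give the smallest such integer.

After k defective items and 0 good items the posterior is Beta(2+k, 10), with mean (2+k)/(2+10+k).
Set (2+k)/(12+k) > 0.69 and solve: k > (0.69·12 − 2)/(1 − 0.69) = 20.258.
The smallest integer exceeding 20.258 is 21, and checking k=21: (23)/(33) = 0.6970 > 0.69.

k = 21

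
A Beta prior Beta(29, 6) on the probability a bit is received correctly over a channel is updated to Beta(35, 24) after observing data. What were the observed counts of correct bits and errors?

A Beta(a, b) prior with s successes and f failures in binomial data gives a Beta(a+s, b+f) posterior.
So s = 35 − 29 = 6 and f = 24 − 6 = 18.

6 correct bits and 18 errors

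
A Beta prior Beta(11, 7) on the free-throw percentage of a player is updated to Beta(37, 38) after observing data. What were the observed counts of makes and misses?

Under Beta–binomial conjugacy the posterior parameters are (a+s, b+f).
Match parameters: s=37−11=26, f=38−7=31.

26 makes and 31 misses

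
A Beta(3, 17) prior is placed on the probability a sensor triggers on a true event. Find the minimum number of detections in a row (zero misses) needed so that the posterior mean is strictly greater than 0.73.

k = 43

After k detections and 0 misses the posterior is Beta(3+k, 17), with mean (3+k)/(3+17+k).
Set (3+k)/(20+k) > 0.73 and solve: k > (0.73·20 − 3)/(1 − 0.73) = 42.963.
The smallest integer exceeding 42.963 is 43.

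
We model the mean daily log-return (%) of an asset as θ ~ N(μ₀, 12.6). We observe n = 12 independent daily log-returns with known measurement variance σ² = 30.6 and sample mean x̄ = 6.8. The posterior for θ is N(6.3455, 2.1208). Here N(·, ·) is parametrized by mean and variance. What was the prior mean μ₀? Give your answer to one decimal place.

The posterior mean is a precision-weighted average: μ_n = (τ₀μ₀ + τ_data·x̄)/(τ₀+τ_data), with τ₀=1/σ₀² and τ_data=n/σ².
Here τ₀ = 1/12.6 = 0.079365 and τ_data = 12/30.6 = 0.392157, so τ_n = 0.471522.
Rearranging for μ₀: μ₀ = (μ_n·τ_n − τ_data·x̄)/τ₀ = (6.3455·0.471522 − 0.392157·6.8) / 0.079365 = 0.325375/0.079365 ≈ 4.1.

μ₀ = 4.1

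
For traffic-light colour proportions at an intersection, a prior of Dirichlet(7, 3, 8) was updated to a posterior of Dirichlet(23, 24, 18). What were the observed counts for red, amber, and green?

For a Dirichlet(α) prior with multinomial counts c, the posterior is Dirichlet(α + c) componentwise.
Counts are posterior − prior componentwise: 23−7=16, 24−3=21, 18−8=10.

counts (16, 21, 10)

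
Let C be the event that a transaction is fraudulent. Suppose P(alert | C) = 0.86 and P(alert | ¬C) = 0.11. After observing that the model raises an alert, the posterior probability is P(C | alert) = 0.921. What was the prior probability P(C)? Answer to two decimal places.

P(C) = 0.60

Bayes' rule in odds form gives O(C|E) = O(C)·[P(E|C)/P(E|¬C)], hence O(C) = O(C|E)/LR.
Posterior odds = 0.921/(1−0.921) = 11.6582. LR = 0.86/0.11 = 7.8182.
Prior odds = 11.6582/7.8182 = 1.4912, so P(C) = 1.4912/(1+1.4912) ≈ 0.60.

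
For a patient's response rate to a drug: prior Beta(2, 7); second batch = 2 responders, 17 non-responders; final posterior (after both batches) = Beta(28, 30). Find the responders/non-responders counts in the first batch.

Because Beta–binomial updating is additive in the counts, the combined data contributed (α_post−α_prior, β_post−β_prior) successes and failures.
Total across both batches: 28−2=26 responders, 30−7=23 non-responders.
Subtract the second batch: 26−2=24 responders and 23−17=6 non-responders.

24 responders and 6 non-responders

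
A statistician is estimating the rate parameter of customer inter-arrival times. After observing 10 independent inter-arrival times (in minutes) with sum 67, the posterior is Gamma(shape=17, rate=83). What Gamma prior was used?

Gamma–exponential conjugacy: posterior shape = α + n, posterior rate = β + Σtᵢ.
So α = 17 − 10 = 7 and β = 83 − 67 = 16.

Gamma(shape=7, rate=16)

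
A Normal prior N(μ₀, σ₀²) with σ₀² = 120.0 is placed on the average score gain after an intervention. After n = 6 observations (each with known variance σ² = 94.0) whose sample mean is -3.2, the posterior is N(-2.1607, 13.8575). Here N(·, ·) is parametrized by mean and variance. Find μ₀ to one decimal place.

μ₀ = 5.8

With known observation variance, the Normal–Normal posterior has precision τ_n = τ₀ + n/σ² and mean μ_n = (τ₀μ₀ + (n/σ²)x̄)/τ_n.
Here τ₀ = 1/120.0 = 0.008333 and τ_data = 6/94.0 = 0.063830, so τ_n = 0.072163.
Rearranging for μ₀: μ₀ = (μ_n·τ_n − τ_data·x̄)/τ₀ = (-2.1607·0.072163 − 0.063830·-3.2) / 0.008333 = 0.048333/0.008333 ≈ 5.8.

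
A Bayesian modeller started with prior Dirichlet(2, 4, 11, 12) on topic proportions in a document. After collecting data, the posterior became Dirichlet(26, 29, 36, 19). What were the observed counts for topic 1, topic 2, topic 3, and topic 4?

counts (24, 25, 25, 7)

For a Dirichlet(α) prior with multinomial counts c, the posterior is Dirichlet(α + c) componentwise.
Counts are posterior − prior componentwise: 26−2=24, 29−4=25, 36−11=25, 19−12=7.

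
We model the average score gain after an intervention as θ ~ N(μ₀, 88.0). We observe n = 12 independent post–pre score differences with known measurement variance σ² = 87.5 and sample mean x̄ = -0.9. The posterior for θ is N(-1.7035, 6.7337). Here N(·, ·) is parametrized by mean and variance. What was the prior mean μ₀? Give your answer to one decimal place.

μ₀ = -11.4

The posterior mean is a precision-weighted average: μ_n = (τ₀μ₀ + τ_data·x̄)/(τ₀+τ_data), with τ₀=1/σ₀² and τ_data=n/σ².
Here τ₀ = 1/88.0 = 0.011364 and τ_data = 12/87.5 = 0.137143, so τ_n = 0.148507.
Rearranging for μ₀: μ₀ = (μ_n·τ_n − τ_data·x̄)/τ₀ = (-1.7035·0.148507 − 0.137143·-0.9) / 0.011364 = -0.129553/0.011364 ≈ -11.4.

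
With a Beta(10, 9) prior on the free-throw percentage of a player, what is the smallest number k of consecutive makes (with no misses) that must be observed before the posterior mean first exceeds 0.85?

k = 42

After k makes and 0 misses the posterior is Beta(10+k, 9), with mean (10+k)/(10+9+k).
Set (10+k)/(19+k) > 0.85 and solve: k > (0.85·19 − 10)/(1 − 0.85) = 41.000.
The smallest integer exceeding 41.000 is 42.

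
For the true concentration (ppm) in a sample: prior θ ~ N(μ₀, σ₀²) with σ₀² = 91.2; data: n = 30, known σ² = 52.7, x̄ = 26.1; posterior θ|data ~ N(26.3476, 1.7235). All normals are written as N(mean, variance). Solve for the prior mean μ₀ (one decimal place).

μ₀ = 39.2

With known observation variance, the Normal–Normal posterior has precision τ_n = τ₀ + n/σ² and mean μ_n = (τ₀μ₀ + (n/σ²)x̄)/τ_n.
Here τ₀ = 1/91.2 = 0.010965 and τ_data = 30/52.7 = 0.569260, so τ_n = 0.580225.
Rearranging for μ₀: μ₀ = (μ_n·τ_n − τ_data·x̄)/τ₀ = (26.3476·0.580225 − 0.569260·26.1) / 0.010965 = 0.429850/0.010965 ≈ 39.2.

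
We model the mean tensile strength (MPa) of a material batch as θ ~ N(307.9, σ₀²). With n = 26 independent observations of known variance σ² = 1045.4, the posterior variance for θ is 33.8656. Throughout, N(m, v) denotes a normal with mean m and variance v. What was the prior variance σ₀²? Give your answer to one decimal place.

Posterior precision equals prior precision plus data precision: 1/σ_n² = 1/σ₀² + n/σ².
So 1/σ₀² = 1/33.8656 − 26/1045.4 = 0.029528 − 0.024871 = 0.004657.
Hence σ₀² = 1/0.004657 ≈ 214.7.

σ₀² = 214.7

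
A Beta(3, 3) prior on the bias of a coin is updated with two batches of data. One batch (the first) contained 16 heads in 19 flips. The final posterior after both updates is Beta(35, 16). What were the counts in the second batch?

Sequential conjugate updates are equivalent to a single update on the pooled data, so total successes = posterior α − prior α and total failures = posterior β − prior β.
Total across both batches: 35−3=32 heads, 16−3=13 tails.
Subtract the first batch: 32−16=16 heads and 13−3=10 tails.

16 heads and 10 tails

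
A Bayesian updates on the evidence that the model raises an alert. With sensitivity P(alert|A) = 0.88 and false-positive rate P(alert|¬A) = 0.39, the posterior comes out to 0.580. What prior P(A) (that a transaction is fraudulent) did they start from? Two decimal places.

P(A) = 0.38

Bayes' rule in odds form gives O(A|E) = O(A)·[P(E|A)/P(E|¬A)], hence O(A) = O(A|E)/LR.
Posterior odds = 0.580/(1−0.580) = 1.3810. LR = 0.88/0.39 = 2.2564.
Prior odds = 1.3810/2.2564 = 0.6120, so P(A) = 0.6120/(1+0.6120) ≈ 0.38.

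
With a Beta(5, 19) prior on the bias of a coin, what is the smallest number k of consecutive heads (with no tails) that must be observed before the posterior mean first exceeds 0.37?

After k heads and 0 tails the posterior is Beta(5+k, 19), with mean (5+k)/(5+19+k).
Set (5+k)/(24+k) > 0.37 and solve: k > (0.37·24 − 5)/(1 − 0.37) = 6.159.
The smallest integer exceeding 6.159 is 7.

k = 7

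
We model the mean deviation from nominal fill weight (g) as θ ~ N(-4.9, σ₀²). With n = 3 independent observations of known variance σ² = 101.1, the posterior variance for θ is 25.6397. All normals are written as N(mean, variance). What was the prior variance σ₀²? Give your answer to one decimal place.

For the Normal–Normal model with known σ², precisions add: τ_n = τ₀ + n/σ².
So 1/σ₀² = 1/25.6397 − 3/101.1 = 0.039002 − 0.029674 = 0.009328.
Hence σ₀² = 1/0.009328 ≈ 107.2.

σ₀² = 107.2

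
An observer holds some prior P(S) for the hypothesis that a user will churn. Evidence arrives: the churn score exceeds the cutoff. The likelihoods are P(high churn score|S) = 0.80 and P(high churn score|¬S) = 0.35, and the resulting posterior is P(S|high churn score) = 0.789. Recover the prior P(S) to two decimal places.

P(S) = 0.62

In odds form, posterior odds = prior odds × likelihood ratio, so prior odds = posterior odds ÷ LR.
Posterior odds = 0.789/(1−0.789) = 3.7393. LR = 0.80/0.35 = 2.2857.
Prior odds = 3.7393/2.2857 = 1.6360, so P(S) = 1.6360/(1+1.6360) ≈ 0.62.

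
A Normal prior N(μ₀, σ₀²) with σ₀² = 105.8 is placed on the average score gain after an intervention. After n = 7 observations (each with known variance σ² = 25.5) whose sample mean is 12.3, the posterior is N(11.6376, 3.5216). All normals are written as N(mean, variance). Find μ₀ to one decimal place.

With known observation variance, the Normal–Normal posterior has precision τ_n = τ₀ + n/σ² and mean μ_n = (τ₀μ₀ + (n/σ²)x̄)/τ_n.
Here τ₀ = 1/105.8 = 0.009452 and τ_data = 7/25.5 = 0.274510, so τ_n = 0.283962.
Rearranging for μ₀: μ₀ = (μ_n·τ_n − τ_data·x̄)/τ₀ = (11.6376·0.283962 − 0.274510·12.3) / 0.009452 = -0.071837/0.009452 ≈ -7.6.

μ₀ = -7.6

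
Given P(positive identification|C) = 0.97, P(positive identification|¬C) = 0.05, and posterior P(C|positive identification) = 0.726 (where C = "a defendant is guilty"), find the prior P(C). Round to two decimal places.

Bayes' rule in odds form gives O(C|E) = O(C)·[P(E|C)/P(E|¬C)], hence O(C) = O(C|E)/LR.
Posterior odds = 0.726/(1−0.726) = 2.6496. LR = 0.97/0.05 = 19.4000.
Prior odds = 2.6496/19.4000 = 0.1366, so P(C) = 0.1366/(1+0.1366) ≈ 0.12.

P(C) = 0.12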